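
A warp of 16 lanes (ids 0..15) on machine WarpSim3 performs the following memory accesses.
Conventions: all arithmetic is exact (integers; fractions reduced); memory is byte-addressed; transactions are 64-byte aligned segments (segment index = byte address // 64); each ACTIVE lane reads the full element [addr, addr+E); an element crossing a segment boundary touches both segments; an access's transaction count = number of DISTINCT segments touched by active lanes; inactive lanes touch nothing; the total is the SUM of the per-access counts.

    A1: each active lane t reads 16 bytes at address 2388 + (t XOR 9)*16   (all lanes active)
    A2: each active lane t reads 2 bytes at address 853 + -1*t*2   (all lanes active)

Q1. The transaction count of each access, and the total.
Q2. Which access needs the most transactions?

A1: 5 transactions
A2: 2 transactions

Answer: 5,2; total 7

Answer: A1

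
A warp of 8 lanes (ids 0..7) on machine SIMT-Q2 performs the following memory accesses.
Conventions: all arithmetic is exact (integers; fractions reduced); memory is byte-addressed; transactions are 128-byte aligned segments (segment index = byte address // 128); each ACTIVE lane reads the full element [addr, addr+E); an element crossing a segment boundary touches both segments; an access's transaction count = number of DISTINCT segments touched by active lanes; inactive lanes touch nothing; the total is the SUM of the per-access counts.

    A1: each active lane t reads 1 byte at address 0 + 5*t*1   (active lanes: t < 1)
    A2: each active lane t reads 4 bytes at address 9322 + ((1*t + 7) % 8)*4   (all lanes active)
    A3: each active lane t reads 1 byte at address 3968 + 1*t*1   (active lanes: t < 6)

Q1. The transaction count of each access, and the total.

A1: 1 transaction
A2: 2 transactions
A3: 1 transaction

Answer: 1,2,1; total 4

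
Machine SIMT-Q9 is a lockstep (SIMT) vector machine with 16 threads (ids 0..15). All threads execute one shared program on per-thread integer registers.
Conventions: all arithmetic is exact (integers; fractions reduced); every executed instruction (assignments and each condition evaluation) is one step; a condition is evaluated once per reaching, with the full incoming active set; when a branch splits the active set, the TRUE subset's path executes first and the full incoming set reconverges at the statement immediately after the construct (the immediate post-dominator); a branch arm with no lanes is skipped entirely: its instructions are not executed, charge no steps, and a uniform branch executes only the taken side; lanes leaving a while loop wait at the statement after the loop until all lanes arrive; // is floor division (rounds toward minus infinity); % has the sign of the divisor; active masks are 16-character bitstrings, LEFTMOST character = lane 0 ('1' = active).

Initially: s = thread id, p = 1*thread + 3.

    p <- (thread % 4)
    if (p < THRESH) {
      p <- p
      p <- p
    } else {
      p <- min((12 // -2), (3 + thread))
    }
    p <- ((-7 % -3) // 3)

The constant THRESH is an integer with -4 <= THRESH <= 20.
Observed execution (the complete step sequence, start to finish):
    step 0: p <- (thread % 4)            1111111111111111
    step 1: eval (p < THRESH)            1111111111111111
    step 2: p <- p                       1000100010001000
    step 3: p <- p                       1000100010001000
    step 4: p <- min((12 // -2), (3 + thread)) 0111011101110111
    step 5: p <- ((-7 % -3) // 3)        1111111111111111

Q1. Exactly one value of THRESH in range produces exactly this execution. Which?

Answer: THRESH = 1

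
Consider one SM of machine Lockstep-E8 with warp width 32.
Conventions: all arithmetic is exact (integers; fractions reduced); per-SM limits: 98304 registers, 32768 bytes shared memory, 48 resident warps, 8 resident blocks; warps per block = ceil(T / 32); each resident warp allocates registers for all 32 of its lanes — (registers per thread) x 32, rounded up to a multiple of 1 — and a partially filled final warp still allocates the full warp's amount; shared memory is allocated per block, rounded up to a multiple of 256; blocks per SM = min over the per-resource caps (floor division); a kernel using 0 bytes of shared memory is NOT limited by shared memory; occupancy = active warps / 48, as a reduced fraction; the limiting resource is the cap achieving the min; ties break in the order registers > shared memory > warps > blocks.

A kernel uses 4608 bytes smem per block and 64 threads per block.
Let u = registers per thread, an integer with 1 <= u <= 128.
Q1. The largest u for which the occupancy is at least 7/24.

Answer: u = 128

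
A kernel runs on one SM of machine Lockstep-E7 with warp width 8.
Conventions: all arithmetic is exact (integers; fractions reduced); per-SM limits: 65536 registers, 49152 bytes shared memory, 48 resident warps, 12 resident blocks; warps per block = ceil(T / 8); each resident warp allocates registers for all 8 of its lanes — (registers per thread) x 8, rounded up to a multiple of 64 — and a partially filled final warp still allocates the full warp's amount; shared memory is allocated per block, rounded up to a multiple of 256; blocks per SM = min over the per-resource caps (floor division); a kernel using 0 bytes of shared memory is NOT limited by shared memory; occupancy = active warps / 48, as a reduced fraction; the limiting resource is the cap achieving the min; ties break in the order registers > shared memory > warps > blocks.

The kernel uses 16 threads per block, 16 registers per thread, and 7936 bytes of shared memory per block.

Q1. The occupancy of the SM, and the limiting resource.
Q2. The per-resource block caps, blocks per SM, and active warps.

Answer: occupancy 1/4, limited by shared memory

registers: 256 blocks
shared memory: 6 blocks
warps: 24 blocks
blocks: 12 blocks

Answer: 6 blocks, 12 active warps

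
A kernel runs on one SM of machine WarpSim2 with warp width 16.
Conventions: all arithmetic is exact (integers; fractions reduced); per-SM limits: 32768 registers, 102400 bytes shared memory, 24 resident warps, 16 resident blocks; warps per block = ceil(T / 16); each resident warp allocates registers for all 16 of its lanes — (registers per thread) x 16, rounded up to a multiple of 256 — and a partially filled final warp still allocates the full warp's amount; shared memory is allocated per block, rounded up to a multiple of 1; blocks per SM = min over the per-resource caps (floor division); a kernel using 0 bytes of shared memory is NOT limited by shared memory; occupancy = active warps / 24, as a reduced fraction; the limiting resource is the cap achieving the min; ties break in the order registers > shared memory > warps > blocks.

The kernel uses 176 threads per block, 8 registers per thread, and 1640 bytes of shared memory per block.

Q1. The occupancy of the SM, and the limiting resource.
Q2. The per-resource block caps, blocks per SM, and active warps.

Answer: occupancy 11/12, limited by warps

registers: 11 blocks
shared memory: 62 blocks
warps: 2 blocks
blocks: 16 blocks

Answer: 2 blocks, 22 active warps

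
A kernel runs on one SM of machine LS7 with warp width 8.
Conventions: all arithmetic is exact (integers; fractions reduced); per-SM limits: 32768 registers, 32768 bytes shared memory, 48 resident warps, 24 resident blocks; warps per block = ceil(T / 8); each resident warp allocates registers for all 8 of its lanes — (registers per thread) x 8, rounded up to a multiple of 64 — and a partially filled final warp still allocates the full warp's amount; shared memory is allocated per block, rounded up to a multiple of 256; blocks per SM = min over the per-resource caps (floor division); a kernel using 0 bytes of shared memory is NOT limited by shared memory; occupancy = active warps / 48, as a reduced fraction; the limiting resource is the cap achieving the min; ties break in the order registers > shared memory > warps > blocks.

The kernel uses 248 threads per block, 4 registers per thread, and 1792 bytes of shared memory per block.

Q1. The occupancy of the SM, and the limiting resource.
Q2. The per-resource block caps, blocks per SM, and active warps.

Answer: occupancy 31/48, limited by warps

registers: 16 blocks
shared memory: 18 blocks
warps: 1 block
blocks: 24 blocks

Answer: 1 block, 31 active warps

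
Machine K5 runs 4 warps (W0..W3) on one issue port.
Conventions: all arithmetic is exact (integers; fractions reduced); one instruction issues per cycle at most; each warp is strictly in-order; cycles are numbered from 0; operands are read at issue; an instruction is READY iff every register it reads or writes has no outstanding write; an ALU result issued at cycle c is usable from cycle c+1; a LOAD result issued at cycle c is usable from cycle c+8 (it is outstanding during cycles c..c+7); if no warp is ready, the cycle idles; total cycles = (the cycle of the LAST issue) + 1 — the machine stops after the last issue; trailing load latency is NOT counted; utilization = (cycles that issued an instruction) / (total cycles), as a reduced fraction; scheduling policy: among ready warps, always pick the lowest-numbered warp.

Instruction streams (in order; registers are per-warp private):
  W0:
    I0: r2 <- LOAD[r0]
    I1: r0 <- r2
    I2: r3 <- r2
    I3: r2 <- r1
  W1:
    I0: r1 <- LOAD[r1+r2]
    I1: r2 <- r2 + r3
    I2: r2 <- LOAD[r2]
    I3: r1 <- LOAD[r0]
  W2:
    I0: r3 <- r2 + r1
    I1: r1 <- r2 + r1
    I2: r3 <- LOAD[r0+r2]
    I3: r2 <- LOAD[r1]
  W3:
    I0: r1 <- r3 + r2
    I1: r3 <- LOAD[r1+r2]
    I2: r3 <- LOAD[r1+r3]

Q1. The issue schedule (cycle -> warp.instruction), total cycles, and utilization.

cycle 0: W0.I0
cycle 1: W1.I0
cycle 2: W1.I1
cycle 3: W1.I2
cycle 4: W2.I0
cycle 5: W2.I1
cycle 6: W2.I2
cycle 7: W2.I3
cycle 8: W0.I1
cycle 9: W0.I2
cycle 10: W0.I3
cycle 11: W1.I3
cycle 12: W3.I0
cycle 13: W3.I1
cycle 14: idle
cycle 15: idle
cycle 16: idle
cycle 17: idle
cycle 18: idle
cycle 19: idle
cycle 20: idle
cycle 21: W3.I2

Answer: 22 cycles, utilization 15/22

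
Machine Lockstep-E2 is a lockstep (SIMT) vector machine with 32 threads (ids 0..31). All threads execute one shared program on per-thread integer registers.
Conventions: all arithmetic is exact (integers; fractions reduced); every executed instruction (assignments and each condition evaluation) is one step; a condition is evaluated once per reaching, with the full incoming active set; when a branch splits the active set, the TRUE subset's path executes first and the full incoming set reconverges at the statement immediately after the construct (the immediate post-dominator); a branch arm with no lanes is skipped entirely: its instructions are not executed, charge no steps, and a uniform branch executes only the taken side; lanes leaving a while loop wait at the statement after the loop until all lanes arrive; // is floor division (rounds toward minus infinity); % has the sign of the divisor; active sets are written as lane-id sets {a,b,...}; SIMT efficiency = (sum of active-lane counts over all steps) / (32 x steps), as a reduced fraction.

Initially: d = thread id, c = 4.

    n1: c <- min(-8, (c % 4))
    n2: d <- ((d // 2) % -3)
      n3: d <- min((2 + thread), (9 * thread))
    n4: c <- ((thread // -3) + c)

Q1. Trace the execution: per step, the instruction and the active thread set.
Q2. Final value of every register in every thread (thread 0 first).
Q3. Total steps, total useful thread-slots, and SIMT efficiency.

step 0: c <- min(-8, (c % 4))        {0,1,2,3,4,5,6,7,8,9,10,11,12,13,14,15,16,17,18,19,20,21,22,23,24,25,26,27,28,29,30,31}
step 1: d <- ((d // 2) % -3)         {0,1,2,3,4,5,6,7,8,9,10,11,12,13,14,15,16,17,18,19,20,21,22,23,24,25,26,27,28,29,30,31}
step 2: d <- min((2 + thread), (9 * thread)) {0,1,2,3,4,5,6,7,8,9,10,11,12,13,14,15,16,17,18,19,20,21,22,23,24,25,26,27,28,29,30,31}
step 3: c <- ((thread // -3) + c)    {0,1,2,3,4,5,6,7,8,9,10,11,12,13,14,15,16,17,18,19,20,21,22,23,24,25,26,27,28,29,30,31}

Answer: 4 steps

d: 0,3,4,5,6,7,8,9,10,11,12,13,14,15,16,17,18,19,20,21,22,23,24,25,26,27,28,29,30,31,32,33
c: -8,-9,-9,-9,-10,-10,-10,-11,-11,-11,-12,-12,-12,-13,-13,-13,-14,-14,-14,-15,-15,-15,-16,-16,-16,-17,-17,-17,-18,-18,-18,-19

steps = 4; useful = 128; efficiency = 128/128 = 1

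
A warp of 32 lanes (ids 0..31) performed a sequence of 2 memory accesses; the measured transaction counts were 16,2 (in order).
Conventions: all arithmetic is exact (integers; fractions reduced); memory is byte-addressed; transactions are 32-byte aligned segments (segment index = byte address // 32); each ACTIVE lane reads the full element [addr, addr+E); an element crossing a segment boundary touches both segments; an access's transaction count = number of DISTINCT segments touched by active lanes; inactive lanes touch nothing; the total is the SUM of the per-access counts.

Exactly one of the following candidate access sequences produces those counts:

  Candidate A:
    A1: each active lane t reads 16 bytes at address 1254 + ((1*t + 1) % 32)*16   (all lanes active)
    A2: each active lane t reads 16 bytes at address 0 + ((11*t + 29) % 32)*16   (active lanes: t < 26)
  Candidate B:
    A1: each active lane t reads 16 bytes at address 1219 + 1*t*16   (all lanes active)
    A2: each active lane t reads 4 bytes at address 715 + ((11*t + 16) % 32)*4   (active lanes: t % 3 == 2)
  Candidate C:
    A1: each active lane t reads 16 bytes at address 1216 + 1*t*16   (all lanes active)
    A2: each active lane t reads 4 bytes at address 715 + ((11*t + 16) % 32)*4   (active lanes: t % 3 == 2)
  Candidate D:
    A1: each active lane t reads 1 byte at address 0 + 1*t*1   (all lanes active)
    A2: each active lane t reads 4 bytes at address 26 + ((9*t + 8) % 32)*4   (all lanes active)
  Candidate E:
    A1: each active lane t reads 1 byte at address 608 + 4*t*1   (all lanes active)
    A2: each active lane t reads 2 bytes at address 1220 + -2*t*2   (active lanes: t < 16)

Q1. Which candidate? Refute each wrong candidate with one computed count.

A: A1 gives 17 transactions, not 16
B: A1 gives 17 transactions, not 16
D: A1 gives 1 transaction, not 16
E: A1 gives 4 transactions, not 16
C: all counts match (16,2)

Answer: C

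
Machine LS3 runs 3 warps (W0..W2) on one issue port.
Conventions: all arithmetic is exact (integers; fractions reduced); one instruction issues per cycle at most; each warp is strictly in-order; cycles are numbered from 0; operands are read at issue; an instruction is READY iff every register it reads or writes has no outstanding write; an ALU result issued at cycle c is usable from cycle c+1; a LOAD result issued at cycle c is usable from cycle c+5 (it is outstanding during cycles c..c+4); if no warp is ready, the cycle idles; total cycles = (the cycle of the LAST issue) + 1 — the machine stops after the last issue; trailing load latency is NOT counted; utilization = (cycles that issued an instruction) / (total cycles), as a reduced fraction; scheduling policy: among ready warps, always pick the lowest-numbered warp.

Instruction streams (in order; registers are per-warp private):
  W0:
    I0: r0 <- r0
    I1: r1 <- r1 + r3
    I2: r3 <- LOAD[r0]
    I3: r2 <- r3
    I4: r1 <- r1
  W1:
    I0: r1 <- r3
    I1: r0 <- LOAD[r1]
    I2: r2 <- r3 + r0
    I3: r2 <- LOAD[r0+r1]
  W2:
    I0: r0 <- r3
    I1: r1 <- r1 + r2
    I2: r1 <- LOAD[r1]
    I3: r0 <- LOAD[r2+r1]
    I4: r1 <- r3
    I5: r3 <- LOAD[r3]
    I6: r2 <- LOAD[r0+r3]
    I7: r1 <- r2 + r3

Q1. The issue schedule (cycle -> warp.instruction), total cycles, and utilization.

cycle 0: W0.I0
cycle 1: W0.I1
cycle 2: W0.I2
cycle 3: W1.I0
cycle 4: W1.I1
cycle 5: W2.I0
cycle 6: W2.I1
cycle 7: W0.I3
cycle 8: W0.I4
cycle 9: W1.I2
cycle 10: W1.I3
cycle 11: W2.I2
cycle 12: idle
cycle 13: idle
cycle 14: idle
cycle 15: idle
cycle 16: W2.I3
cycle 17: W2.I4
cycle 18: W2.I5
cycle 19: idle
cycle 20: idle
cycle 21: idle
cycle 22: idle
cycle 23: W2.I6
cycle 24: idle
cycle 25: idle
cycle 26: idle
cycle 27: idle
cycle 28: W2.I7

Answer: 29 cycles, utilization 17/29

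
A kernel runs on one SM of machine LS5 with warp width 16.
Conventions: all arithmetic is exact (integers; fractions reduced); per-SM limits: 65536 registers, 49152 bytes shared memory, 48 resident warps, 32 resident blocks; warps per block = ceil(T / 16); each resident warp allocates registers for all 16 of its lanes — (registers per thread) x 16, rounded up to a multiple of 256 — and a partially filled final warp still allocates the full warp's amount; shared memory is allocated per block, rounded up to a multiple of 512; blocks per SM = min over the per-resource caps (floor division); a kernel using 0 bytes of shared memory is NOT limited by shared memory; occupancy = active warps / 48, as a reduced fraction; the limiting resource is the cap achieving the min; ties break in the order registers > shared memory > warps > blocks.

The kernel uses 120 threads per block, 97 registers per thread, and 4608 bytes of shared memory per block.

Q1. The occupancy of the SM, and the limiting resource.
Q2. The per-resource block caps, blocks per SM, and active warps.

Answer: occupancy 2/3, limited by registers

registers: 4 blocks
shared memory: 10 blocks
warps: 6 blocks
blocks: 32 blocks

Answer: 4 blocks, 32 active warps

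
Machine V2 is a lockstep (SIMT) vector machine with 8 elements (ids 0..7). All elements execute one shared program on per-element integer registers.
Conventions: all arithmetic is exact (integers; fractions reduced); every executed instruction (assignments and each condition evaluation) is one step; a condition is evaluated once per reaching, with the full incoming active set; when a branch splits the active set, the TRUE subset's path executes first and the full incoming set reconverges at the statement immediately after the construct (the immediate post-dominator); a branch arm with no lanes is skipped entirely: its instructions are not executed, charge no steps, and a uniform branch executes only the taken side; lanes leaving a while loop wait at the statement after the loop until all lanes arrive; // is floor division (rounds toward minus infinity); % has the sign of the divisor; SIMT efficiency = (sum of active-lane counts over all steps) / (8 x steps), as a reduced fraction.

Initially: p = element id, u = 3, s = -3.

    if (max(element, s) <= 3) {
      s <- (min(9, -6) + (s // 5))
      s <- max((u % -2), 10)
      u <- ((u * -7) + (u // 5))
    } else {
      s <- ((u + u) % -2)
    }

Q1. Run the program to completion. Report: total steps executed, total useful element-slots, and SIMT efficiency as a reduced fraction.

Answer: 5 steps, 24 useful, 3/5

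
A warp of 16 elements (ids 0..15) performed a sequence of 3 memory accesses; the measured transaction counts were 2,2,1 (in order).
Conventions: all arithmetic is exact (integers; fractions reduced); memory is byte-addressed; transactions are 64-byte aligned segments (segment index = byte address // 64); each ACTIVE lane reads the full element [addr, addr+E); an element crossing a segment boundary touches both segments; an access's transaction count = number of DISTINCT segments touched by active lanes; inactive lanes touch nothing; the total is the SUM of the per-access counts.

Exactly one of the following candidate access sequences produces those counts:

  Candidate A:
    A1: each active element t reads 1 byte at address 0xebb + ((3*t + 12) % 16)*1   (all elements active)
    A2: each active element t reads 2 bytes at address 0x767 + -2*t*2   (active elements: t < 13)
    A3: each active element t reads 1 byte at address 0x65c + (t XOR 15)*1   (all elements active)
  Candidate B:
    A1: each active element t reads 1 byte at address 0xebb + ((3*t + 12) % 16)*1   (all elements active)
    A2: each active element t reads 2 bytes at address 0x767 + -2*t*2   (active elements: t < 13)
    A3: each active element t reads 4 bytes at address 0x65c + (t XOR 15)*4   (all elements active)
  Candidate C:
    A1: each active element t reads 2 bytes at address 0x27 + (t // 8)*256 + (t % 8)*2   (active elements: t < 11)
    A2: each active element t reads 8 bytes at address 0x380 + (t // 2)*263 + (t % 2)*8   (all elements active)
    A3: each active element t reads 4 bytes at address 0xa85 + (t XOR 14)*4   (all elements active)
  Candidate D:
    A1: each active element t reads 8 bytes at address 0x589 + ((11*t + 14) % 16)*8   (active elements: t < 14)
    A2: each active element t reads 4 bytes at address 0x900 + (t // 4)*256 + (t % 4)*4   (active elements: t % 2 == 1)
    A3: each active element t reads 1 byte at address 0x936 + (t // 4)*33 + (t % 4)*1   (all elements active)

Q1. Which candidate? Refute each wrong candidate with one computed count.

B: A3 gives 2 transactions, not 1
C: A2 gives 9 transactions, not 2
D: A1 gives 3 transactions, not 2
A: all counts match (2,2,1)

Answer: A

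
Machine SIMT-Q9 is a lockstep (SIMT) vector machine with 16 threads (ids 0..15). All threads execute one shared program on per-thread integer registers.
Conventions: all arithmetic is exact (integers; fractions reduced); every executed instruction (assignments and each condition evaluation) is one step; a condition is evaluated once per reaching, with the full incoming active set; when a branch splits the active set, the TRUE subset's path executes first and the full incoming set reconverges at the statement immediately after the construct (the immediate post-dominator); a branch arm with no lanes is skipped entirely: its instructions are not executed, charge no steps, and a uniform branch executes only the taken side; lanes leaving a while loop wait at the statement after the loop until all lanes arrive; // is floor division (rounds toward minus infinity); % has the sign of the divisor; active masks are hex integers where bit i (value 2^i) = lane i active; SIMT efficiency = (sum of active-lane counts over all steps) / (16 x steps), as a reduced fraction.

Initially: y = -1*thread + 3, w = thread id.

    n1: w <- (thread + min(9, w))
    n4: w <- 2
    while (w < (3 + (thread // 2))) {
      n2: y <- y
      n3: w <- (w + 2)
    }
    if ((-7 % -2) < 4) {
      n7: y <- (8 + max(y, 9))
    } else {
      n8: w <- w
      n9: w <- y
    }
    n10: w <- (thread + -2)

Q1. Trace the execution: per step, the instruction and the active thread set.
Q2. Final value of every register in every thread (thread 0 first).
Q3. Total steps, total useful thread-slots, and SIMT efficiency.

step 0: w <- (thread + min(9, w))    0xffff
step 1: w <- 2                       0xffff
step 2: eval (w < (3 + (thread // 2))) 0xffff
step 3: y <- y                       0xffff
step 4: w <- (w + 2)                 0xffff
step 5: eval (w < (3 + (thread // 2))) 0xffff
step 6: y <- y                       0xfff0
step 7: w <- (w + 2)                 0xfff0
step 8: eval (w < (3 + (thread // 2))) 0xfff0
step 9: y <- y                       0xff00
step 10: w <- (w + 2)                 0xff00
step 11: eval (w < (3 + (thread // 2))) 0xff00
step 12: y <- y                       0xf000
step 13: w <- (w + 2)                 0xf000
step 14: eval (w < (3 + (thread // 2))) 0xf000
step 15: eval ((-7 % -2) < 4)         0xffff
step 16: y <- (8 + max(y, 9))         0xffff
step 17: w <- (thread + -2)           0xffff

Answer: 18 steps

y: 17,17,17,17,17,17,17,17,17,17,17,17,17,17,17,17
w: -2,-1,0,1,2,3,4,5,6,7,8,9,10,11,12,13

steps = 18; useful = 216; efficiency = 216/288 = 3/4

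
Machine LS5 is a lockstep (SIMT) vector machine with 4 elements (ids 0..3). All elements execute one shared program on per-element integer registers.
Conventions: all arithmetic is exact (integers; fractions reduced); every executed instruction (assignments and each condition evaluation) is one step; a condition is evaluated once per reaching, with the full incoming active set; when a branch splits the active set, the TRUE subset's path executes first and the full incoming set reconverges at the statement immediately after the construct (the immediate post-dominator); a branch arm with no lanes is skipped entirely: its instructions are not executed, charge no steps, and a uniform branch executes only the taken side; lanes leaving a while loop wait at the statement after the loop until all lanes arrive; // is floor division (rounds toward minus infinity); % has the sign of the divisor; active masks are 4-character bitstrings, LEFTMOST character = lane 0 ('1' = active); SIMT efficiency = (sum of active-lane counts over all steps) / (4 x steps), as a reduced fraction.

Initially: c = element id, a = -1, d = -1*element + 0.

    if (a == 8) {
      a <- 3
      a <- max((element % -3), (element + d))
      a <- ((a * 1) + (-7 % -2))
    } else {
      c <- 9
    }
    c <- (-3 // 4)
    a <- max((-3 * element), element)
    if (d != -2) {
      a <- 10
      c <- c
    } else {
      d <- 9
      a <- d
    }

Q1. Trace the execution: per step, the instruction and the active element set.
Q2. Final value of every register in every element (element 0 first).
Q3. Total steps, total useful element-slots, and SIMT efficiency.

step 0: eval (a == 8)                1111
step 1: c <- 9                       1111
step 2: c <- (-3 // 4)               1111
step 3: a <- max((-3 * element), element) 1111
step 4: eval (d != -2)               1111
step 5: a <- 10                      1101
step 6: c <- c                       1101
step 7: d <- 9                       0010
step 8: a <- d                       0010

Answer: 9 steps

c: -1,-1,-1,-1
a: 10,10,9,10
d: 0,-1,9,-3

steps = 9; useful = 28; efficiency = 28/36 = 7/9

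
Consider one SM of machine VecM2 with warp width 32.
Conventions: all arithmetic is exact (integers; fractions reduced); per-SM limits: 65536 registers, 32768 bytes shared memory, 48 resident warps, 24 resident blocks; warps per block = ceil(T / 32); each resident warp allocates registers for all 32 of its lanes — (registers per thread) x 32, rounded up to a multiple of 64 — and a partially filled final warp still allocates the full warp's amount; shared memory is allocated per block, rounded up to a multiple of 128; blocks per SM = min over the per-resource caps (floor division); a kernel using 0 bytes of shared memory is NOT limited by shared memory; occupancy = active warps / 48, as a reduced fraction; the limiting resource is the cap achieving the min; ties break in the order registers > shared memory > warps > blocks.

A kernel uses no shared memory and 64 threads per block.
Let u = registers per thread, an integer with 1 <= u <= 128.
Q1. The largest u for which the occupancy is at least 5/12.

Answer: u = 102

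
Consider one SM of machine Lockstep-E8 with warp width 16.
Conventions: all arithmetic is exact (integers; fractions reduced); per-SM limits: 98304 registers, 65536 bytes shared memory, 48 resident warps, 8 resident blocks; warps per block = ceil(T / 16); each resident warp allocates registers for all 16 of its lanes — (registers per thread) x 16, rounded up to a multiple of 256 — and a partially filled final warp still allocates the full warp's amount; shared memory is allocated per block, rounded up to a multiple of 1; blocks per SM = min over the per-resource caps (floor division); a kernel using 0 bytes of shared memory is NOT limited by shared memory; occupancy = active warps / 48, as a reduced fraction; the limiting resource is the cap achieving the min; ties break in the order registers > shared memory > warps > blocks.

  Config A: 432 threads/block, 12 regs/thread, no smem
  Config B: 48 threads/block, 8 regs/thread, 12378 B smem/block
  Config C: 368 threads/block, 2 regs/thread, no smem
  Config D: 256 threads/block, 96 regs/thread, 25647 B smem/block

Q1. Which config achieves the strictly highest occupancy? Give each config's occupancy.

occupancies: A 9/16, B 5/16, C 23/24, D 2/3

Answer: C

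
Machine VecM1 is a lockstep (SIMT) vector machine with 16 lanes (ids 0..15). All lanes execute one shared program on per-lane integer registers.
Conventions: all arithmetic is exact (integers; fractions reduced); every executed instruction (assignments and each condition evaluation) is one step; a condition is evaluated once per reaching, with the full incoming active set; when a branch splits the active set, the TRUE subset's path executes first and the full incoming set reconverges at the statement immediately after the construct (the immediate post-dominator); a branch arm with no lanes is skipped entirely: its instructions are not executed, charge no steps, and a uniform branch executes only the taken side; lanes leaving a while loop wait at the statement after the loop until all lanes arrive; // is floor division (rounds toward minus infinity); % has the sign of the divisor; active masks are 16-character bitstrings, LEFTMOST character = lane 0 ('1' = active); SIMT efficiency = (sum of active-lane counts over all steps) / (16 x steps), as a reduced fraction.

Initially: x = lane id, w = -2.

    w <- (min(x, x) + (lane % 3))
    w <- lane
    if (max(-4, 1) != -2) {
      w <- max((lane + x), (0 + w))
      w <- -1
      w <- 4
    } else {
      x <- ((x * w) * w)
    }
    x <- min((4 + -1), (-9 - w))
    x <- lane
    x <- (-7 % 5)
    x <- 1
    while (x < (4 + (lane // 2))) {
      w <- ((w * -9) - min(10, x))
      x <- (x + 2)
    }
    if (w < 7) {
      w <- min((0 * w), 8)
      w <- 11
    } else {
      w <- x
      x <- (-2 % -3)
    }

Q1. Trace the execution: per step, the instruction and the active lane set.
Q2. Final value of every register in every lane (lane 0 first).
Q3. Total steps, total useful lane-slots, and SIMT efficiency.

step 0: w <- (min(x, x) + (lane % 3)) 1111111111111111
step 1: w <- lane                    1111111111111111
step 2: eval (max(-4, 1) != -2)      1111111111111111
step 3: w <- max((lane + x), (0 + w)) 1111111111111111
step 4: w <- -1                      1111111111111111
step 5: w <- 4                       1111111111111111
step 6: x <- min((4 + -1), (-9 - w)) 1111111111111111
step 7: x <- lane                    1111111111111111
step 8: x <- (-7 % 5)                1111111111111111
step 9: x <- 1                       1111111111111111
step 10: eval (x < (4 + (lane // 2))) 1111111111111111
step 11: w <- ((w * -9) - min(10, x)) 1111111111111111
step 12: x <- (x + 2)                 1111111111111111
step 13: eval (x < (4 + (lane // 2))) 1111111111111111
step 14: w <- ((w * -9) - min(10, x)) 1111111111111111
step 15: x <- (x + 2)                 1111111111111111
step 16: eval (x < (4 + (lane // 2))) 1111111111111111
step 17: w <- ((w * -9) - min(10, x)) 0000111111111111
step 18: x <- (x + 2)                 0000111111111111
step 19: eval (x < (4 + (lane // 2))) 0000111111111111
step 20: w <- ((w * -9) - min(10, x)) 0000000011111111
step 21: x <- (x + 2)                 0000000011111111
step 22: eval (x < (4 + (lane // 2))) 0000000011111111
step 23: w <- ((w * -9) - min(10, x)) 0000000000001111
step 24: x <- (x + 2)                 0000000000001111
step 25: eval (x < (4 + (lane // 2))) 0000000000001111
step 26: eval (w < 7)                 1111111111111111
step 27: w <- min((0 * w), 8)         0000111100001111
step 28: w <- 11                      0000111100001111
step 29: w <- x                       1111000011110000
step 30: x <- (-2 % -3)               1111000011110000

Answer: 31 steps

x: -2,-2,-2,-2,7,7,7,7,-2,-2,-2,-2,11,11,11,11
w: 5,5,5,5,11,11,11,11,9,9,9,9,11,11,11,11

steps = 31; useful = 392; efficiency = 392/496 = 49/62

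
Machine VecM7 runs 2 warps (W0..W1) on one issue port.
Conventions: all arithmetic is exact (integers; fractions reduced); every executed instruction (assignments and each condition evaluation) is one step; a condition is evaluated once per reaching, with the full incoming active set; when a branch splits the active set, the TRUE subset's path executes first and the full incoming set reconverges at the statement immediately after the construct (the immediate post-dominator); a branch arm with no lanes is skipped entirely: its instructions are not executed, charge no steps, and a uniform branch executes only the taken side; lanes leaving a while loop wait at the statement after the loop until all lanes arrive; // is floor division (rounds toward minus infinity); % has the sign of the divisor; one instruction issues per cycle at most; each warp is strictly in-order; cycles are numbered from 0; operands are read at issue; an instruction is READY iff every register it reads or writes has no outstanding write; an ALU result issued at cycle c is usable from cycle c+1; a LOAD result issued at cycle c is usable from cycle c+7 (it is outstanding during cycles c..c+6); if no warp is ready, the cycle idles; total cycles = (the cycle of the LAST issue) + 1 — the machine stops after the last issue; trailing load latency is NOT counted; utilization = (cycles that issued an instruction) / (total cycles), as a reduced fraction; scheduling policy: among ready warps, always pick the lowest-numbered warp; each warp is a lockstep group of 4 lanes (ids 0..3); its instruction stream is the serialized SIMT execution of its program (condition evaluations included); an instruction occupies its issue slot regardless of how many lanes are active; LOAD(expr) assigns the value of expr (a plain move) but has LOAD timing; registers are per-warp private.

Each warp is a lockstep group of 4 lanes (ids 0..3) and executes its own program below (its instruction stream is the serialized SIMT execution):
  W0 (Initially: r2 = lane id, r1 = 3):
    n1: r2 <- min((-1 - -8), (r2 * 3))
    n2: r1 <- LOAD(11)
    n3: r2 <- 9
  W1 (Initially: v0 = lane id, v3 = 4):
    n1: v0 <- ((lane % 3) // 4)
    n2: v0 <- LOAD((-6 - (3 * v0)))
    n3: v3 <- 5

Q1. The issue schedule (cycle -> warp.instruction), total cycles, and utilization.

cycle 0: W0.I0
cycle 1: W0.I1
cycle 2: W0.I2
cycle 3: W1.I0
cycle 4: W1.I1
cycle 5: W1.I2

Answer: 6 cycles, utilization 1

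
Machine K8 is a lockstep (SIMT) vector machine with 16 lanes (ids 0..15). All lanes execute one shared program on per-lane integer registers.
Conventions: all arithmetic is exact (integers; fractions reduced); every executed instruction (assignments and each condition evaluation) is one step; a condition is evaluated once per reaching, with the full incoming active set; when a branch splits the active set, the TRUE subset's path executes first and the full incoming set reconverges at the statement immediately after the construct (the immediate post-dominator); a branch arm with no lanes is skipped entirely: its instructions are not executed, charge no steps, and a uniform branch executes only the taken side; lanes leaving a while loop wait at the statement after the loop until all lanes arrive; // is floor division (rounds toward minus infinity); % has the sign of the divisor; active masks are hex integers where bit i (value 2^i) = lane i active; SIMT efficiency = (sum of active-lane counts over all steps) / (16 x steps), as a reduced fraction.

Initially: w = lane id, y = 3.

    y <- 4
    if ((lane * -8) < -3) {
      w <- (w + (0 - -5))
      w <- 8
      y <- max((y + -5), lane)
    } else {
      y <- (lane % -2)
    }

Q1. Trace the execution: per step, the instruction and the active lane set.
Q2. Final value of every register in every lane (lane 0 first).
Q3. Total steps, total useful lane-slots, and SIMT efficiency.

step 0: y <- 4                       0xffff
step 1: eval ((lane * -8) < -3)      0xffff
step 2: w <- (w + (0 - -5))          0xfffe
step 3: w <- 8                       0xfffe
step 4: y <- max((y + -5), lane)     0xfffe
step 5: y <- (lane % -2)             0x0001

Answer: 6 steps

w: 0,8,8,8,8,8,8,8,8,8,8,8,8,8,8,8
y: 0,1,2,3,4,5,6,7,8,9,10,11,12,13,14,15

steps = 6; useful = 78; efficiency = 78/96 = 13/16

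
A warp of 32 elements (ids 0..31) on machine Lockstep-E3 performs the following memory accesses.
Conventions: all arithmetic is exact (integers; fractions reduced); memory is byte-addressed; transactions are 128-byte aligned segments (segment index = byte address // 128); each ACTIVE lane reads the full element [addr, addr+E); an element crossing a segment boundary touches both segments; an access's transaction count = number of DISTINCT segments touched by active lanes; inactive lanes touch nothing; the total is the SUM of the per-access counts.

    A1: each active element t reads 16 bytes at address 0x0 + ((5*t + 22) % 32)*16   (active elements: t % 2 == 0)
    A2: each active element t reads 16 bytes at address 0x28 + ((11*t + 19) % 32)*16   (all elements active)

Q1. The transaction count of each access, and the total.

A1: 4 transactions
A2: 5 transactions

Answer: 4,5; total 9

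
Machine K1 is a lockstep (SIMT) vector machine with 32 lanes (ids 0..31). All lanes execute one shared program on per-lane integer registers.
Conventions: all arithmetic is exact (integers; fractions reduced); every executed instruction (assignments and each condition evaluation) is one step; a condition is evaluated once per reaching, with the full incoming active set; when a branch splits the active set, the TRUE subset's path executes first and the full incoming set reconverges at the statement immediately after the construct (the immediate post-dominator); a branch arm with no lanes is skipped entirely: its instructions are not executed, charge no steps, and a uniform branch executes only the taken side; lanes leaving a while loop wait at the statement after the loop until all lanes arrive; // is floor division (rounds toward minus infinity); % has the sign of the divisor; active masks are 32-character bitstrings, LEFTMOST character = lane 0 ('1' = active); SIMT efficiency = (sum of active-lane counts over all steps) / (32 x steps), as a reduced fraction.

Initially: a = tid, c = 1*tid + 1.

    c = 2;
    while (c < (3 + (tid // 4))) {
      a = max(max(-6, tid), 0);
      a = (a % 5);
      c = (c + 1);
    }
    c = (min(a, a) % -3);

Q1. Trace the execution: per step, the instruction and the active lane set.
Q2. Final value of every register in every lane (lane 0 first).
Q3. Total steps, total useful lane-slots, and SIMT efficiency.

step 0: c <- 2                       11111111111111111111111111111111
step 1: eval (c < (3 + (tid // 4)))  11111111111111111111111111111111
step 2: a <- max(max(-6, tid), 0)    11111111111111111111111111111111
step 3: a <- (a % 5)                 11111111111111111111111111111111
step 4: c <- (c + 1)                 11111111111111111111111111111111
step 5: eval (c < (3 + (tid // 4)))  11111111111111111111111111111111
step 6: a <- max(max(-6, tid), 0)    00001111111111111111111111111111
step 7: a <- (a % 5)                 00001111111111111111111111111111
step 8: c <- (c + 1)                 00001111111111111111111111111111
step 9: eval (c < (3 + (tid // 4)))  00001111111111111111111111111111
step 10: a <- max(max(-6, tid), 0)    00000000111111111111111111111111
step 11: a <- (a % 5)                 00000000111111111111111111111111
step 12: c <- (c + 1)                 00000000111111111111111111111111
step 13: eval (c < (3 + (tid // 4)))  00000000111111111111111111111111
step 14: a <- max(max(-6, tid), 0)    00000000000011111111111111111111
step 15: a <- (a % 5)                 00000000000011111111111111111111
step 16: c <- (c + 1)                 00000000000011111111111111111111
step 17: eval (c < (3 + (tid // 4)))  00000000000011111111111111111111
step 18: a <- max(max(-6, tid), 0)    00000000000000001111111111111111
step 19: a <- (a % 5)                 00000000000000001111111111111111
step 20: c <- (c + 1)                 00000000000000001111111111111111
step 21: eval (c < (3 + (tid // 4)))  00000000000000001111111111111111
step 22: a <- max(max(-6, tid), 0)    00000000000000000000111111111111
step 23: a <- (a % 5)                 00000000000000000000111111111111
step 24: c <- (c + 1)                 00000000000000000000111111111111
step 25: eval (c < (3 + (tid // 4)))  00000000000000000000111111111111
step 26: a <- max(max(-6, tid), 0)    00000000000000000000000011111111
step 27: a <- (a % 5)                 00000000000000000000000011111111
step 28: c <- (c + 1)                 00000000000000000000000011111111
step 29: eval (c < (3 + (tid // 4)))  00000000000000000000000011111111
step 30: a <- max(max(-6, tid), 0)    00000000000000000000000000001111
step 31: a <- (a % 5)                 00000000000000000000000000001111
step 32: c <- (c + 1)                 00000000000000000000000000001111
step 33: eval (c < (3 + (tid // 4)))  00000000000000000000000000001111
step 34: c <- (min(a, a) % -3)        11111111111111111111111111111111

Answer: 35 steps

a: 0,1,2,3,4,0,1,2,3,4,0,1,2,3,4,0,1,2,3,4,0,1,2,3,4,0,1,2,3,4,0,1
c: 0,-2,-1,0,-2,0,-2,-1,0,-2,0,-2,-1,0,-2,0,-2,-1,0,-2,0,-2,-1,0,-2,0,-2,-1,0,-2,0,-2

steps = 35; useful = 672; efficiency = 672/1120 = 3/5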